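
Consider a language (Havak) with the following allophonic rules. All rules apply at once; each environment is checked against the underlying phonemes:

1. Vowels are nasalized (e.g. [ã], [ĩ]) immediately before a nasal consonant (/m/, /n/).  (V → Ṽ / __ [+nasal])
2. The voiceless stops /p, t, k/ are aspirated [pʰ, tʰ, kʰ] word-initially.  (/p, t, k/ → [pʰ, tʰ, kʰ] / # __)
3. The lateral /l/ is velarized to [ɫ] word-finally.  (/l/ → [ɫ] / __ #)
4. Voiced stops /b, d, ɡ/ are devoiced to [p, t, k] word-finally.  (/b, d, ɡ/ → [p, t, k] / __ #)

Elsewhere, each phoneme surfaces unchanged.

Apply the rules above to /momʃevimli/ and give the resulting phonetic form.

[mõmʃevĩmli]

/m/ (word-initial) is unaffected → [m].
/o/ — between /m/ and /m/, before a nasal consonant — surfaces as [õ] (rule 1).
/m/ (between /o/ and /ʃ/) is unaffected → [m].
/ʃ/ stays [ʃ].
/e/ (between /ʃ/ and /v/) is in the target of rule 1 but the environment (before a nasal consonant) is not met → [e].
/v/ stays [v].
/i/ (between /v/ and /m/) occurs before a nasal consonant → [ĩ] by rule 1.
/m/ (between /i/ and /l/): no rule targets it → [m].
/l/ (between /m/ and /i/): rule 3 targets it, but not word-finally → unchanged [l].
/i/ (word-final): rule 1 targets it, but not before a nasal consonant → unchanged [i].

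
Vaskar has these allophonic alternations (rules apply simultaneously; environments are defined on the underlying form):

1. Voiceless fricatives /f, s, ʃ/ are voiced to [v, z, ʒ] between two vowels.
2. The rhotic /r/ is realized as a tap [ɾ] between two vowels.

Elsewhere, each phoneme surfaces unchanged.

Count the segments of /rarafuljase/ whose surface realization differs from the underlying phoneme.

3

Segments that undergo a rule: /r/ → [ɾ] (rule 2); /f/ → [v] (rule 1); /s/ → [z] (rule 1).
All other segments surface unchanged.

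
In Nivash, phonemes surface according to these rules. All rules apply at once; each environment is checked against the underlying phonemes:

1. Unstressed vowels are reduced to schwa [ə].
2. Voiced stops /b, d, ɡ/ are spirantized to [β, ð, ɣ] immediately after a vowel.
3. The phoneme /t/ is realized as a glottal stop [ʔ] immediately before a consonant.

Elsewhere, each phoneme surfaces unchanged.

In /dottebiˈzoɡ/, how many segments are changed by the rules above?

Segments that undergo a rule: /o/ → [ə] (rule 1); /t/ → [ʔ] (rule 3); /e/ → [ə] (rule 1); /b/ → [β] (rule 2); /i/ → [ə] (rule 1); /ɡ/ → [ɣ] (rule 2).
All other segments surface unchanged.

6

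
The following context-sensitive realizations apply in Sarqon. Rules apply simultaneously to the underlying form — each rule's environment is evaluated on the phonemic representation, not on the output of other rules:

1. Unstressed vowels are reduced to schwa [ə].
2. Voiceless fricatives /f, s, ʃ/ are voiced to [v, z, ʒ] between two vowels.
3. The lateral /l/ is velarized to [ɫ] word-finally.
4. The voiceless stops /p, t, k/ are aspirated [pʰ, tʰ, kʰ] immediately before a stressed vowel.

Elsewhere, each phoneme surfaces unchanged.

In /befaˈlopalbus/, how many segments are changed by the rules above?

5

Segments that undergo a rule: /e/ → [ə] (rule 1); /f/ → [v] (rule 2); /a/ → [ə] (rule 1); /a/ → [ə] (rule 1); /u/ → [ə] (rule 1).
All other segments surface unchanged.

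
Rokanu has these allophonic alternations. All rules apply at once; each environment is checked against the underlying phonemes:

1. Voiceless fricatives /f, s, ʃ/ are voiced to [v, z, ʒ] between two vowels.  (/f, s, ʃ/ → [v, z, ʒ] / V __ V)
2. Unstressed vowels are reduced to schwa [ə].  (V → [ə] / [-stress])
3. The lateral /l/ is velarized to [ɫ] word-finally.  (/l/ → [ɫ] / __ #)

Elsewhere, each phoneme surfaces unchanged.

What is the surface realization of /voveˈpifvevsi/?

/v/ stays [v].
/o/ (between /v/ and /v/) occurs in an unstressed syllable → [ə] by rule 2.
/v/ (between /o/ and /e/): no rule targets it → [v].
/e/ (between /v/ and /p/) occurs in an unstressed syllable → [ə] by rule 2.
/p/ (between /e/ and /i/): no rule targets it → [p].
/i/ (between /p/ and /f/) fails the environment for rule 2, so it stays [i].
/f/ (between /i/ and /v/) fails the environment for rule 1, so it stays [f].
/v/ — not in any rule's target class → [v].
/e/ (between /v/ and /v/) occurs in an unstressed syllable → [ə] by rule 2.
/v/ — not in any rule's target class → [v].
/s/ (between /v/ and /i/): rule 1 targets it, but not between two vowels → unchanged [s].
/i/ (word-final) occurs in an unstressed syllable → [ə] by rule 2.

[vəvəˈpifvəvsə]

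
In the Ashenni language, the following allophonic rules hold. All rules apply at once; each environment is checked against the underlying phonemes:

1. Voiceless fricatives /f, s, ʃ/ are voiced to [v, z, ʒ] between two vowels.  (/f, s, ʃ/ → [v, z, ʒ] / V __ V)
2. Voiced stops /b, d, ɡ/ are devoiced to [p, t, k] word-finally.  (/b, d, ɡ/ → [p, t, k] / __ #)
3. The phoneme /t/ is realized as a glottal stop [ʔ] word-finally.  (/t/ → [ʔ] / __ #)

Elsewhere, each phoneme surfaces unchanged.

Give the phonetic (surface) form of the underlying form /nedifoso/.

/n/ — not in any rule's target class → [n].
/e/ (between /n/ and /d/) is unaffected → [e].
/d/ — between /e/ and /i/; rule 2 does not apply here → [d].
/i/ (between /d/ and /f/) is unaffected → [i].
/f/ (between /i/ and /o/) occurs between two vowels → [v] by rule 1.
/o/ (between /f/ and /s/) is unaffected → [o].
/s/ meets the environment for rule 1 (between two vowels) → [z].
/o/ (word-final) is unaffected → [o].

[nedivozo]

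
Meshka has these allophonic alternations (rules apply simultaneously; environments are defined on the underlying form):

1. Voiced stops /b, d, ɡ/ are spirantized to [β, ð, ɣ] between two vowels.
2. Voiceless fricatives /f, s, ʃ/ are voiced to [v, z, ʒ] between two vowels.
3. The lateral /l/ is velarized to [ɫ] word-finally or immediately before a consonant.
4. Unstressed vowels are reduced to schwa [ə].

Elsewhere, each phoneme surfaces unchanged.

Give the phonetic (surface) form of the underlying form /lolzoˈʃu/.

[ləɫzəˈʒu]

/l/ — word-initial; rule 3 does not apply here → [l].
/o/ meets the environment for rule 4 (in an unstressed syllable) → [ə].
/l/ (between /o/ and /z/): word-finally or immediately before a consonant, so rule 3 applies → [ɫ].
/z/ stays [z].
/o/ (between /z/ and /ʃ/): in an unstressed syllable, so rule 4 applies → [ə].
Rule 2 applies to /ʃ/ (between /o/ and /u/: between two vowels) → [ʒ].
/u/ (word-final) is in the target of rule 4 but the environment (in an unstressed syllable) is not met → [u].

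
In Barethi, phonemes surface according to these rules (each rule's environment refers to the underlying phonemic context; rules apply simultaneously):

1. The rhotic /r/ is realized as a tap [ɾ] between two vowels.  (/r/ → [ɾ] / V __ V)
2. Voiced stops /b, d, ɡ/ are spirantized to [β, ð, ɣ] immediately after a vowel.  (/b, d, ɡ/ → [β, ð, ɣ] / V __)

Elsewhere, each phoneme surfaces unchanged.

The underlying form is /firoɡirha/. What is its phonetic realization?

[fiɾoɣirha]

/f/ stays [f].
/i/ (between /f/ and /r/): no rule targets it → [i].
Rule 1 applies to /r/ (between /i/ and /o/: between two vowels) → [ɾ].
/o/ (between /r/ and /ɡ/): no rule targets it → [o].
/ɡ/ meets the environment for rule 2 (immediately after a vowel) → [ɣ].
/i/ — not in any rule's target class → [i].
/r/ — between /i/ and /h/; rule 1 does not apply here → [r].
/h/ (between /r/ and /a/): no rule targets it → [h].
/a/ (word-final): no rule targets it → [a].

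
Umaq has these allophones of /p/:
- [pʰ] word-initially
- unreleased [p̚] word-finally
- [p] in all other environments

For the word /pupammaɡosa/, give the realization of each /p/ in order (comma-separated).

Occurrence 1 (position 1): word-initially → [pʰ].
Occurrence 2 (position 3): no conditioning environment matches → elsewhere allophone [p].

[pʰ], [p]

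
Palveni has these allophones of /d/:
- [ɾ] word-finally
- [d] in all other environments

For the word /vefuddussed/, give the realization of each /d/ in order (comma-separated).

Occurrence 1 (position 5): no conditioning environment matches → elsewhere allophone [d].
Occurrence 2 (position 6): no conditioning environment matches → elsewhere allophone [d].
Occurrence 3 (position 11): word-finally → [ɾ].

[d], [d], [ɾ]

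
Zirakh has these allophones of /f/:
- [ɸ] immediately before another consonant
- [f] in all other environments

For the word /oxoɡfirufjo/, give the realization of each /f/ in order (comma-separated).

[f], [ɸ]

Occurrence 1 (position 5): no conditioning environment matches → elsewhere allophone [f].
Occurrence 2 (position 9): immediately before another consonant → [ɸ].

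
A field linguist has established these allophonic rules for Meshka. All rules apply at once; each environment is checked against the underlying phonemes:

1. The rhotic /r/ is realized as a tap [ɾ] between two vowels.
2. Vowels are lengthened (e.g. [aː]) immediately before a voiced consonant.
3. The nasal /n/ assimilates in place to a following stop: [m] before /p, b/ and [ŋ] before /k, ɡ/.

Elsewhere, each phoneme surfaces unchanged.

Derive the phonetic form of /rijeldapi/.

[riːjeːldapi]

/r/ — word-initial; rule 1 does not apply here → [r].
/i/ (between /r/ and /j/): before a voiced consonant, so rule 2 applies → [iː].
/j/ (between /i/ and /e/): no rule targets it → [j].
/e/ meets the environment for rule 2 (before a voiced consonant) → [eː].
/l/ stays [l].
/d/ (between /l/ and /a/) is unaffected → [d].
/a/ (between /d/ and /p/): rule 2 targets it, but not before a voiced consonant → unchanged [a].
/p/ stays [p].
/i/ (word-final): rule 2 targets it, but not before a voiced consonant → unchanged [i].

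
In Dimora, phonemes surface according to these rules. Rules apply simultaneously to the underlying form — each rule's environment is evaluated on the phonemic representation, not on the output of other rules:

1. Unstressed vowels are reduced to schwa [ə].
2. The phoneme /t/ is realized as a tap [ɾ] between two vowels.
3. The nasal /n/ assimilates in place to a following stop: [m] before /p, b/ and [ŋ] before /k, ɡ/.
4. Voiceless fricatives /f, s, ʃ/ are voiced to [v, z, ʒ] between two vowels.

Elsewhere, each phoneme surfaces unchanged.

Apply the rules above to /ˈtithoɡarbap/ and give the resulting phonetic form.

/t/ (word-initial): rule 2 targets it, but not between two vowels → unchanged [t].
/i/ (between /t/ and /t/): rule 1 targets it, but not in an unstressed syllable → unchanged [i].
/t/ — between /i/ and /h/; rule 2 does not apply here → [t].
/h/ (between /t/ and /o/) is unaffected → [h].
/o/ (between /h/ and /ɡ/): in an unstressed syllable, so rule 1 applies → [ə].
/ɡ/ — not in any rule's target class → [ɡ].
/a/ — between /ɡ/ and /r/, in an unstressed syllable — surfaces as [ə] (rule 1).
/r/ (between /a/ and /b/) is unaffected → [r].
/b/ (between /r/ and /a/): no rule targets it → [b].
/a/ — between /b/ and /p/, in an unstressed syllable — surfaces as [ə] (rule 1).
/p/ (word-final): no rule targets it → [p].

[ˈtithəɡərbəp]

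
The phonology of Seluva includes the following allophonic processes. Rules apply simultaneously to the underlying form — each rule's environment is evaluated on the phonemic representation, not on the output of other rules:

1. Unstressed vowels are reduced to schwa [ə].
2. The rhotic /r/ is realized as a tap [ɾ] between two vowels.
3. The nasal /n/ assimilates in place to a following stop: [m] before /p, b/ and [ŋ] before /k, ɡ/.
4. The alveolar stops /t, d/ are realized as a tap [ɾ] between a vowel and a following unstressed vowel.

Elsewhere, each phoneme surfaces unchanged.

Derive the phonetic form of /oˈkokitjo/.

/o/ — word-initial, in an unstressed syllable — surfaces as [ə] (rule 1).
/k/ — not in any rule's target class → [k].
/o/ (between /k/ and /k/) fails the environment for rule 1, so it stays [o].
/k/ stays [k].
Rule 1 applies to /i/ (between /k/ and /t/: in an unstressed syllable) → [ə].
/t/ (between /i/ and /j/) fails the environment for rule 4, so it stays [t].
/j/ stays [j].
/o/ (word-final) occurs in an unstressed syllable → [ə] by rule 1.

[əˈkokətjə]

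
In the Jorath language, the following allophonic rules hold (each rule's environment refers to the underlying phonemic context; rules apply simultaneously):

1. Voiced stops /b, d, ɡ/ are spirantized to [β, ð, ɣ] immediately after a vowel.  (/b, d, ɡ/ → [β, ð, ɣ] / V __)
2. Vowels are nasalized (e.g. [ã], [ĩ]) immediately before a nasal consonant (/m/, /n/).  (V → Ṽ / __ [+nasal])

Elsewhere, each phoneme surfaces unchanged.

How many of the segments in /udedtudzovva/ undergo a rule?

Segments that undergo a rule: /d/ → [ð] (rule 1); /d/ → [ð] (rule 1); /d/ → [ð] (rule 1).
All other segments surface unchanged.

3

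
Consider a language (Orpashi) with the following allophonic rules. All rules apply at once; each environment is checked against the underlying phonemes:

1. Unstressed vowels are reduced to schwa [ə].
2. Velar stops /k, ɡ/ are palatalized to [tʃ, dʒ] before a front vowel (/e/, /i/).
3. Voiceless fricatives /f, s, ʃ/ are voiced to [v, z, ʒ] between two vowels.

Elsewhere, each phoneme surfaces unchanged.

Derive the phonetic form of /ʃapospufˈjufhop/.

[ʃəpəspəfˈjufhəp]

/ʃ/ — word-initial; rule 3 does not apply here → [ʃ].
Rule 1 applies to /a/ (between /ʃ/ and /p/: in an unstressed syllable) → [ə].
/p/ — not in any rule's target class → [p].
/o/ — between /p/ and /s/, in an unstressed syllable — surfaces as [ə] (rule 1).
/s/ (between /o/ and /p/): rule 3 targets it, but not between two vowels → unchanged [s].
/p/ — not in any rule's target class → [p].
/u/ (between /p/ and /f/) occurs in an unstressed syllable → [ə] by rule 1.
/f/ — between /u/ and /j/; rule 3 does not apply here → [f].
/j/ (between /f/ and /u/): no rule targets it → [j].
/u/ (between /j/ and /f/): rule 1 targets it, but not in an unstressed syllable → unchanged [u].
/f/ (between /u/ and /h/) fails the environment for rule 3, so it stays [f].
/h/ (between /f/ and /o/) is unaffected → [h].
/o/ meets the environment for rule 1 (in an unstressed syllable) → [ə].
/p/ stays [p].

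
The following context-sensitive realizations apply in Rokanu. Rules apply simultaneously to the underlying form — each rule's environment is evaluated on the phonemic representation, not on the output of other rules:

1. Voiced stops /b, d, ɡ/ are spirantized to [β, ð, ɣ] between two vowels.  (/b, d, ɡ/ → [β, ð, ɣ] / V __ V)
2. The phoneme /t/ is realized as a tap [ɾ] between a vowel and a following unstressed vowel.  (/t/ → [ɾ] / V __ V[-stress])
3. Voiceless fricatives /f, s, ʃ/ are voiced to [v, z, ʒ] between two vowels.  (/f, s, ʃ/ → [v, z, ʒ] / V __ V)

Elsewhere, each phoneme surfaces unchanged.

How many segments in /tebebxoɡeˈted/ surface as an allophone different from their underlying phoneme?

Segments that undergo a rule: /b/ → [β] (rule 1); /ɡ/ → [ɣ] (rule 1).
All other segments surface unchanged.

2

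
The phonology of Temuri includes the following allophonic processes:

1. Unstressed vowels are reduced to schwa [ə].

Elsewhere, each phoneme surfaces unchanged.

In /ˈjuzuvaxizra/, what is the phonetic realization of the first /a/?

[ə]

Rule 1 applies to /a/ (between /v/ and /x/: in an unstressed syllable) → [ə].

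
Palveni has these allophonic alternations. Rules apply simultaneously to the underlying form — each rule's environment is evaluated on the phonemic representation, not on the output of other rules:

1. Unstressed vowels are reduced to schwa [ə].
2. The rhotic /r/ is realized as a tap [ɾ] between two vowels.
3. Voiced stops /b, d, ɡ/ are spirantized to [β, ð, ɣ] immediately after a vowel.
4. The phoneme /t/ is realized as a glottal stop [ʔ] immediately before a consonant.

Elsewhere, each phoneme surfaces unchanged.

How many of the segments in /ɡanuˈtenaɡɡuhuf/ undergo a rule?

Segments that undergo a rule: /a/ → [ə] (rule 1); /u/ → [ə] (rule 1); /a/ → [ə] (rule 1); /ɡ/ → [ɣ] (rule 3); /u/ → [ə] (rule 1); /u/ → [ə] (rule 1).
All other segments surface unchanged.

6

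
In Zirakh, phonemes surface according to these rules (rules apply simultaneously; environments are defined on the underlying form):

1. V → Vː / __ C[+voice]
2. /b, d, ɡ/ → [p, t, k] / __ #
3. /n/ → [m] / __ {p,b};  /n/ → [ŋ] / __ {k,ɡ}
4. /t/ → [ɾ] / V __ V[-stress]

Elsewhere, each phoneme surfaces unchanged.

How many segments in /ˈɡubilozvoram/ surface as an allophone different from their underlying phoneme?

5

Segments that undergo a rule: /u/ → [uː] (rule 1); /i/ → [iː] (rule 1); /o/ → [oː] (rule 1); /o/ → [oː] (rule 1); /a/ → [aː] (rule 1).
All other segments surface unchanged.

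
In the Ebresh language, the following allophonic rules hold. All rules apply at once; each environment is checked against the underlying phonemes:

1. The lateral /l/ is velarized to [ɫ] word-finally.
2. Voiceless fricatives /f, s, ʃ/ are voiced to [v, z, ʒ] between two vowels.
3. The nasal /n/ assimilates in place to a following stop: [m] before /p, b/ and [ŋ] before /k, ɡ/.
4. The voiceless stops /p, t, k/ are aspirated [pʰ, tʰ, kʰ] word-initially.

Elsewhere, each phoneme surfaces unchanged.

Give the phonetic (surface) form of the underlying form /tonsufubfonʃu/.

/t/ (word-initial) occurs word-initially → [tʰ] by rule 4.
/n/ (between /o/ and /s/) fails the environment for rule 3, so it stays [n].
/s/ (between /n/ and /u/): rule 2 targets it, but not between two vowels → unchanged [s].
/f/ (between /u/ and /u/): between two vowels, so rule 2 applies → [v].
/f/ — between /b/ and /o/; rule 2 does not apply here → [f].
/n/ (between /o/ and /ʃ/) is in the target of rule 3 but the environment (before a labial or velar stop) is not met → [n].
/ʃ/ — between /n/ and /u/; rule 2 does not apply here → [ʃ].

[tʰonsuvubfonʃu]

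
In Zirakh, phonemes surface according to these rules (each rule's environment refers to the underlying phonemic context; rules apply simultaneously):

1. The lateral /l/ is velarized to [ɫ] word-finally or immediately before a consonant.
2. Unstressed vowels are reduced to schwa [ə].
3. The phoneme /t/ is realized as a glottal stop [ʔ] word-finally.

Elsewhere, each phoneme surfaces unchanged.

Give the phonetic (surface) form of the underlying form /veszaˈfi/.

/v/ (word-initial) is unaffected → [v].
/e/ — between /v/ and /s/, in an unstressed syllable — surfaces as [ə] (rule 2).
/s/ — not in any rule's target class → [s].
/z/ — not in any rule's target class → [z].
/a/ (between /z/ and /f/): in an unstressed syllable, so rule 2 applies → [ə].
/f/ (between /a/ and /i/): no rule targets it → [f].
/i/ (word-final) is in the target of rule 2 but the environment (in an unstressed syllable) is not met → [i].

[vəszəˈfi]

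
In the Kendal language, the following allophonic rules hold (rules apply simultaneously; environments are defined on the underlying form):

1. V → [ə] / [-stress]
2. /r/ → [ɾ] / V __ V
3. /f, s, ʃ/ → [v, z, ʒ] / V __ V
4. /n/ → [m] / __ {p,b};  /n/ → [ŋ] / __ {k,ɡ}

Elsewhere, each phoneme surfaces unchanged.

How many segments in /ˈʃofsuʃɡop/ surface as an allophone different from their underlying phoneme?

2

Segments that undergo a rule: /u/ → [ə] (rule 1); /o/ → [ə] (rule 1).
All other segments surface unchanged.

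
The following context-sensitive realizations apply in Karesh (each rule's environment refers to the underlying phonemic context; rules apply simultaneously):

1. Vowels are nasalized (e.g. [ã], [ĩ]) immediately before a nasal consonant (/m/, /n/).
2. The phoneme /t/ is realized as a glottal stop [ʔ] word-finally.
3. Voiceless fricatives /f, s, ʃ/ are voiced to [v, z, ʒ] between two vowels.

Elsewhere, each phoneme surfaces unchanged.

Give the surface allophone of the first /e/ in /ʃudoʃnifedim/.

/e/ — between /f/ and /d/; rule 1 does not apply here → [e].

[e]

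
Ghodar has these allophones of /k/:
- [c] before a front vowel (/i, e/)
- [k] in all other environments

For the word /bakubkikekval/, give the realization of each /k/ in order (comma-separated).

Occurrence 1 (position 3): no conditioning environment matches → elsewhere allophone [k].
Occurrence 2 (position 6): before a front vowel (/i, e/) → [c].
Occurrence 3 (position 8): before a front vowel (/i, e/) → [c].
Occurrence 4 (position 10): no conditioning environment matches → elsewhere allophone [k].

[k], [c], [c], [k]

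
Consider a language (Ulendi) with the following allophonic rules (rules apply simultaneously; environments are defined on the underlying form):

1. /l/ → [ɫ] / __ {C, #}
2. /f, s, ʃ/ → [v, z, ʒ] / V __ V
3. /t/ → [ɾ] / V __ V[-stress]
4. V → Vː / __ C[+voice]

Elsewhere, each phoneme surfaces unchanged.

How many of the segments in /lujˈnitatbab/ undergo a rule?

Segments that undergo a rule: /u/ → [uː] (rule 4); /t/ → [ɾ] (rule 3); /a/ → [aː] (rule 4).
All other segments surface unchanged.

3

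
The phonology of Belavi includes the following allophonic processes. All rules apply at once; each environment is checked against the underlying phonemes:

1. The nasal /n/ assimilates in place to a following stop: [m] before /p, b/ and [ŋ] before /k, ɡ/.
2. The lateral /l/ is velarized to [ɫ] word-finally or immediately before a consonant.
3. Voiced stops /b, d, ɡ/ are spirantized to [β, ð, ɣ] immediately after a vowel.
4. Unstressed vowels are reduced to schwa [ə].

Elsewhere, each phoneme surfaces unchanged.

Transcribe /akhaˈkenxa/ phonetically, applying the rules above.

[əkhəˈkenxə]

/a/ — word-initial, in an unstressed syllable — surfaces as [ə] (rule 4).
/a/ (between /h/ and /k/): in an unstressed syllable, so rule 4 applies → [ə].
/e/ (between /k/ and /n/) fails the environment for rule 4, so it stays [e].
/n/ (between /e/ and /x/): rule 1 targets it, but not before a labial or velar stop → unchanged [n].
/a/ — word-final, in an unstressed syllable — surfaces as [ə] (rule 4).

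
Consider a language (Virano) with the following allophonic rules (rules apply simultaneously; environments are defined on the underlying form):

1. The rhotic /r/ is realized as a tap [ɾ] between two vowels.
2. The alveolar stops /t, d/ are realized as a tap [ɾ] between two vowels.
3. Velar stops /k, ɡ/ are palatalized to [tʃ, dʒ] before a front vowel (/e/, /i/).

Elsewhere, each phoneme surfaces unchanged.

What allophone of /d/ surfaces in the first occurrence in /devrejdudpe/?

[d]

/d/ (word-initial) fails the environment for rule 2, so it stays [d].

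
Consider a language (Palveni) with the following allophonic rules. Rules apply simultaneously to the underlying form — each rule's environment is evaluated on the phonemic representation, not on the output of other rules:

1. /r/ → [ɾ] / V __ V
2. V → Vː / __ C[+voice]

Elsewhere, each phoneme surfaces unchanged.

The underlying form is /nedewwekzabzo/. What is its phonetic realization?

[neːdeːwwekzaːbzo]

/n/ — not in any rule's target class → [n].
/e/ meets the environment for rule 2 (before a voiced consonant) → [eː].
/d/ (between /e/ and /e/) is unaffected → [d].
/e/ meets the environment for rule 2 (before a voiced consonant) → [eː].
/w/ (between /e/ and /w/): no rule targets it → [w].
/w/ (between /w/ and /e/) is unaffected → [w].
/e/ — between /w/ and /k/; rule 2 does not apply here → [e].
/k/ (between /e/ and /z/): no rule targets it → [k].
/z/ stays [z].
Rule 2 applies to /a/ (between /z/ and /b/: before a voiced consonant) → [aː].
/b/ stays [b].
/z/ (between /b/ and /o/) is unaffected → [z].
/o/ — word-final; rule 2 does not apply here → [o].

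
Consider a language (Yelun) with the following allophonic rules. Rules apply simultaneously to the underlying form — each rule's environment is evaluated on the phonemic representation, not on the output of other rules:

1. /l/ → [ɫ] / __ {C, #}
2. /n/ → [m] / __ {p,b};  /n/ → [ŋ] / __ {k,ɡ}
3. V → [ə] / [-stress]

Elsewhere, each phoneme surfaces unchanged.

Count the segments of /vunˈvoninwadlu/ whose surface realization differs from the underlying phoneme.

Segments that undergo a rule: /u/ → [ə] (rule 3); /i/ → [ə] (rule 3); /a/ → [ə] (rule 3); /u/ → [ə] (rule 3).
All other segments surface unchanged.

4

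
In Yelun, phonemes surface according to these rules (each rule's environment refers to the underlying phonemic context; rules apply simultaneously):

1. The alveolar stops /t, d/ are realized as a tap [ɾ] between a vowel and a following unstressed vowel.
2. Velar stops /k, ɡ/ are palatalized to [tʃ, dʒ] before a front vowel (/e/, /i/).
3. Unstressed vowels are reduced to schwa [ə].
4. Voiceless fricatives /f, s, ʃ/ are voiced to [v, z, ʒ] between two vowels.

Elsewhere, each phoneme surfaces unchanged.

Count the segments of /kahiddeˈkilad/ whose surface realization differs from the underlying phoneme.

5

Segments that undergo a rule: /a/ → [ə] (rule 3); /i/ → [ə] (rule 3); /e/ → [ə] (rule 3); /k/ → [tʃ] (rule 2); /a/ → [ə] (rule 3).
All other segments surface unchanged.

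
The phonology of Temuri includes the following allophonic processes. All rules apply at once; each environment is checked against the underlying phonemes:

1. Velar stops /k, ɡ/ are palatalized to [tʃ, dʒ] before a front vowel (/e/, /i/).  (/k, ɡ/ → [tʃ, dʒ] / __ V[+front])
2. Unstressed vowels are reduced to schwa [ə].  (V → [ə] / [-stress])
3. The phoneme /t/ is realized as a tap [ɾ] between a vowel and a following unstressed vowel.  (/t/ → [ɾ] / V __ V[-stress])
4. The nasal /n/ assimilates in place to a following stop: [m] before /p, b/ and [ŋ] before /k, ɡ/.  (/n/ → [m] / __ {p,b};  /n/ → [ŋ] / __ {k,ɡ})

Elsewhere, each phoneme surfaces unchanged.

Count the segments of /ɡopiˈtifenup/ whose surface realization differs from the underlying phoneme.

Segments that undergo a rule: /o/ → [ə] (rule 2); /i/ → [ə] (rule 2); /e/ → [ə] (rule 2); /u/ → [ə] (rule 2).
All other segments surface unchanged.

4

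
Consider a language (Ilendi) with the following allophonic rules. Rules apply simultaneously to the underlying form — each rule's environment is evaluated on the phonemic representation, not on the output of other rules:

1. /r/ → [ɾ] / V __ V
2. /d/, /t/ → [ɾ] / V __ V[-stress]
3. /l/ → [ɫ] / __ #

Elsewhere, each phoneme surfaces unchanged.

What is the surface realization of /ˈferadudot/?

/r/ (between /e/ and /a/) occurs between two vowels → [ɾ] by rule 1.
Rule 2 applies to /d/ (between /a/ and /u/: between a vowel and a following unstressed vowel) → [ɾ].
/d/ meets the environment for rule 2 (between a vowel and a following unstressed vowel) → [ɾ].
/t/ (word-final) is in the target of rule 2 but the environment (between a vowel and a following unstressed vowel) is not met → [t].

[ˈfeɾaɾuɾot]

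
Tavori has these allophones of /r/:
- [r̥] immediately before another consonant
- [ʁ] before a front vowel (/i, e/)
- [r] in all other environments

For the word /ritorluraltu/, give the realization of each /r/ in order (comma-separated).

Occurrence 1 (position 1): before a front vowel (/i, e/) → [ʁ].
Occurrence 2 (position 5): immediately before another consonant → [r̥].
Occurrence 3 (position 8): no conditioning environment matches → elsewhere allophone [r].

[ʁ], [r̥], [r]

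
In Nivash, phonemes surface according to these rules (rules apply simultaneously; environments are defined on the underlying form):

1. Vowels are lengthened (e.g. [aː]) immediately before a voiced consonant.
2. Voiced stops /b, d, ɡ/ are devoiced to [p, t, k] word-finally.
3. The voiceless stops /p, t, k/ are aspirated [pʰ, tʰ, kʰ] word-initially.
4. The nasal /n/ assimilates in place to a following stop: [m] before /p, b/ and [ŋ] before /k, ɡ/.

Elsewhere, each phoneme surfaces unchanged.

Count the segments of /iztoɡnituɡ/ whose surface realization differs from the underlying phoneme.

4

Segments that undergo a rule: /i/ → [iː] (rule 1); /o/ → [oː] (rule 1); /u/ → [uː] (rule 1); /ɡ/ → [k] (rule 2).
All other segments surface unchanged.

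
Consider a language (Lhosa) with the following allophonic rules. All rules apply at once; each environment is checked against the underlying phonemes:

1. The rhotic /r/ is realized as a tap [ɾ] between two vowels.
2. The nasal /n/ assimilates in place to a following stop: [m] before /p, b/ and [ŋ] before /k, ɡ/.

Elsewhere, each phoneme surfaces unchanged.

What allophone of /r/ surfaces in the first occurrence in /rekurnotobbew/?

/r/ (word-initial): rule 1 targets it, but not between two vowels → unchanged [r].

[r]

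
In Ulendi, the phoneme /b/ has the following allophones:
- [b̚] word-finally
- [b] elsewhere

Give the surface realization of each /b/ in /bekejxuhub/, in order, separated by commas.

[b], [b̚]

Occurrence 1 (position 1): no conditioning environment matches → elsewhere allophone [b].
Occurrence 2 (position 10): word-finally → [b̚].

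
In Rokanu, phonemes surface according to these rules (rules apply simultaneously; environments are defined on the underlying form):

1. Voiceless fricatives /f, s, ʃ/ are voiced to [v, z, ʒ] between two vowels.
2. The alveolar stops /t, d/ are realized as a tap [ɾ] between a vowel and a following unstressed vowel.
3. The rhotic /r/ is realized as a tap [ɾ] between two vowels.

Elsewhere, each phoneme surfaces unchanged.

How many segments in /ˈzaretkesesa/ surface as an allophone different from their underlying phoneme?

3

Segments that undergo a rule: /r/ → [ɾ] (rule 3); /s/ → [z] (rule 1); /s/ → [z] (rule 1).
All other segments surface unchanged.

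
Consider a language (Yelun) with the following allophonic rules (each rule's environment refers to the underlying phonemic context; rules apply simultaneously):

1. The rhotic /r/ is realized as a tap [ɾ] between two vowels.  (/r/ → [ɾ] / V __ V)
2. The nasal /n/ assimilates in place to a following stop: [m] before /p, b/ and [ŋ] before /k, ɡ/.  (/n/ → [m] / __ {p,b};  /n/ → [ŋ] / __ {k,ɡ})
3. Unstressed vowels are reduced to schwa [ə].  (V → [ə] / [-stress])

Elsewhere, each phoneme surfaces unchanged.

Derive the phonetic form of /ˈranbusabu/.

/r/ (word-initial) is in the target of rule 1 but the environment (between two vowels) is not met → [r].
/a/ (between /r/ and /n/): rule 3 targets it, but not in an unstressed syllable → unchanged [a].
/n/ (between /a/ and /b/) occurs before a labial or velar stop → [m] by rule 2.
/b/ — not in any rule's target class → [b].
/u/ (between /b/ and /s/) occurs in an unstressed syllable → [ə] by rule 3.
/s/ (between /u/ and /a/): no rule targets it → [s].
/a/ (between /s/ and /b/): in an unstressed syllable, so rule 3 applies → [ə].
/b/ (between /a/ and /u/) is unaffected → [b].
/u/ meets the environment for rule 3 (in an unstressed syllable) → [ə].

[ˈrambəsəbə]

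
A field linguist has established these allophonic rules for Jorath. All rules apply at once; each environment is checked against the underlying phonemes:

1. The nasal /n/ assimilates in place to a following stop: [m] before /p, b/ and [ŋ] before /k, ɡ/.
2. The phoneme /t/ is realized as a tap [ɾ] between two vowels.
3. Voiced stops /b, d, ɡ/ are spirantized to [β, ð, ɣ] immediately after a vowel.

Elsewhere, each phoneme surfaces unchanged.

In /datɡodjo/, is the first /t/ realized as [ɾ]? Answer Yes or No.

No

/t/ (between /a/ and /ɡ/): rule 2 targets it, but not between two vowels → unchanged [t].
The actual realization is [t], not [ɾ].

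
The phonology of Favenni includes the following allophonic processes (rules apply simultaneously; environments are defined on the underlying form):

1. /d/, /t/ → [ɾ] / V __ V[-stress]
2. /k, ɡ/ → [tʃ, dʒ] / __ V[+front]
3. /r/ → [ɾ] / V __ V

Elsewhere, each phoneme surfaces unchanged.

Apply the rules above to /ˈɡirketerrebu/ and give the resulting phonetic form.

[ˈdʒirtʃeɾerrebu]

/ɡ/ (word-initial) occurs before a front vowel → [dʒ] by rule 2.
/r/ (between /i/ and /k/) fails the environment for rule 3, so it stays [r].
/k/ — between /r/ and /e/, before a front vowel — surfaces as [tʃ] (rule 2).
/t/ (between /e/ and /e/) occurs between a vowel and a following unstressed vowel → [ɾ] by rule 1.
/r/ (between /e/ and /r/) is in the target of rule 3 but the environment (between two vowels) is not met → [r].
/r/ — between /r/ and /e/; rule 3 does not apply here → [r].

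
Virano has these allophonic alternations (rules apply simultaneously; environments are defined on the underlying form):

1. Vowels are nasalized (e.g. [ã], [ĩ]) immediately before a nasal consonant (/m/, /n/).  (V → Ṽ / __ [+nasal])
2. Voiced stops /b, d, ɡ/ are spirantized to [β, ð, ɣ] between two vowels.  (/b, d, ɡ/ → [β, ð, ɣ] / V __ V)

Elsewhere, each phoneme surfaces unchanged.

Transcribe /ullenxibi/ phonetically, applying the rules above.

/u/ (word-initial) fails the environment for rule 1, so it stays [u].
/l/ — not in any rule's target class → [l].
/l/ (between /l/ and /e/) is unaffected → [l].
Rule 1 applies to /e/ (between /l/ and /n/: before a nasal consonant) → [ẽ].
/n/ (between /e/ and /x/) is unaffected → [n].
/x/ stays [x].
/i/ (between /x/ and /b/) is in the target of rule 1 but the environment (before a nasal consonant) is not met → [i].
/b/ (between /i/ and /i/) occurs between two vowels → [β] by rule 2.
/i/ (word-final): rule 1 targets it, but not before a nasal consonant → unchanged [i].

[ullẽnxiβi]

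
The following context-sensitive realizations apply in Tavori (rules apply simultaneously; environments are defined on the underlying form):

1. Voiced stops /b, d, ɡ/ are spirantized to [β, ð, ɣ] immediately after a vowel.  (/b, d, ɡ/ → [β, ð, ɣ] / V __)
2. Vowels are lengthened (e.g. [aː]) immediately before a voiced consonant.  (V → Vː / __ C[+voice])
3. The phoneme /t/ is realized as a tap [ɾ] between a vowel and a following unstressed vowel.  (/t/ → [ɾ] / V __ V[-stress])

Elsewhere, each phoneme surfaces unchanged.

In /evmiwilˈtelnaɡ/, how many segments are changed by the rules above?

6

Segments that undergo a rule: /e/ → [eː] (rule 2); /i/ → [iː] (rule 2); /i/ → [iː] (rule 2); /e/ → [eː] (rule 2); /a/ → [aː] (rule 2); /ɡ/ → [ɣ] (rule 1).
All other segments surface unchanged.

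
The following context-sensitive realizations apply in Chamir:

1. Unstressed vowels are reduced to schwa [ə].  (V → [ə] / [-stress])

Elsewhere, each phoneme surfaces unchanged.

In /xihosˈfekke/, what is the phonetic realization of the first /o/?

/o/ (between /h/ and /s/) occurs in an unstressed syllable → [ə] by rule 1.

[ə]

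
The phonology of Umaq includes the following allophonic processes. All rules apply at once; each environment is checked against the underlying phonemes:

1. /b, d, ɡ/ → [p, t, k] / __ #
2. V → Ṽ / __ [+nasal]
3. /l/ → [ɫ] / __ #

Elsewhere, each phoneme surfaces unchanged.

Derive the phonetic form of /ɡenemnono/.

/ɡ/ (word-initial) fails the environment for rule 1, so it stays [ɡ].
/e/ — between /ɡ/ and /n/, before a nasal consonant — surfaces as [ẽ] (rule 2).
/n/ (between /e/ and /e/): no rule targets it → [n].
/e/ (between /n/ and /m/) occurs before a nasal consonant → [ẽ] by rule 2.
/m/ (between /e/ and /n/) is unaffected → [m].
/n/ stays [n].
/o/ (between /n/ and /n/) occurs before a nasal consonant → [õ] by rule 2.
/n/ (between /o/ and /o/) is unaffected → [n].
/o/ (word-final) fails the environment for rule 2, so it stays [o].

[ɡẽnẽmnõno]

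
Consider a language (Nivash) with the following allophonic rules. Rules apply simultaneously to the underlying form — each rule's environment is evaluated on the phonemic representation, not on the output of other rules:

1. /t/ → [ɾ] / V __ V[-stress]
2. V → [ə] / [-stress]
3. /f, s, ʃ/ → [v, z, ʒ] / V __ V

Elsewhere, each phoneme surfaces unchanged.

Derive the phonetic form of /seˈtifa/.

/s/ (word-initial) fails the environment for rule 3, so it stays [s].
Rule 2 applies to /e/ (between /s/ and /t/: in an unstressed syllable) → [ə].
/t/ — between /e/ and /i/; rule 1 does not apply here → [t].
/i/ (between /t/ and /f/): rule 2 targets it, but not in an unstressed syllable → unchanged [i].
/f/ — between /i/ and /a/, between two vowels — surfaces as [v] (rule 3).
/a/ meets the environment for rule 2 (in an unstressed syllable) → [ə].

[səˈtivə]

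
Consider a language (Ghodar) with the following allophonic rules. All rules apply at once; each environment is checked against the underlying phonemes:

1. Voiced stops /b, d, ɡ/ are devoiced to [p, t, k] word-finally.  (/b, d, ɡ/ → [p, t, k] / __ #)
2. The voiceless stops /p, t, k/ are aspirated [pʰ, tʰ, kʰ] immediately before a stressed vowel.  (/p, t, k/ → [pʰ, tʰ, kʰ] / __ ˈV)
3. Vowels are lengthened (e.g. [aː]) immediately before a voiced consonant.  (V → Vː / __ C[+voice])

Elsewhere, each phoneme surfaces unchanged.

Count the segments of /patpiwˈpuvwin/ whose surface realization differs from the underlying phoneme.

4

Segments that undergo a rule: /i/ → [iː] (rule 3); /p/ → [pʰ] (rule 2); /u/ → [uː] (rule 3); /i/ → [iː] (rule 3).
All other segments surface unchanged.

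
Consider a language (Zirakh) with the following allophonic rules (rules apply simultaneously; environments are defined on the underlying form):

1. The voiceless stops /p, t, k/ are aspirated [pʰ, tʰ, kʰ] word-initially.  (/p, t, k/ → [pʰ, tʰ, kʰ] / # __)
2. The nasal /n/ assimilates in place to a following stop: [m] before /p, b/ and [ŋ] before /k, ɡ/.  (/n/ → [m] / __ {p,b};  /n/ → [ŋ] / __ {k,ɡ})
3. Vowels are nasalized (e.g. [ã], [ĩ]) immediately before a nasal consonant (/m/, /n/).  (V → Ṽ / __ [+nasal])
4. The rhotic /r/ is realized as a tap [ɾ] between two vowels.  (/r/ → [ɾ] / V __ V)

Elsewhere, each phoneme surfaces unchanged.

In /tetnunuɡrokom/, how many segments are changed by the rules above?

Segments that undergo a rule: /t/ → [tʰ] (rule 1); /u/ → [ũ] (rule 3); /o/ → [õ] (rule 3).
All other segments surface unchanged.

3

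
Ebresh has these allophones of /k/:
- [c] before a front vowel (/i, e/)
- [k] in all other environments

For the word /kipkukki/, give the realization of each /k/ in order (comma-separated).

[c], [k], [k], [c]

Occurrence 1 (position 1): before a front vowel → [c].
Occurrence 2 (position 4): no conditioning environment matches → elsewhere allophone [k].
Occurrence 3 (position 6): no conditioning environment matches → elsewhere allophone [k].
Occurrence 4 (position 7): before a front vowel → [c].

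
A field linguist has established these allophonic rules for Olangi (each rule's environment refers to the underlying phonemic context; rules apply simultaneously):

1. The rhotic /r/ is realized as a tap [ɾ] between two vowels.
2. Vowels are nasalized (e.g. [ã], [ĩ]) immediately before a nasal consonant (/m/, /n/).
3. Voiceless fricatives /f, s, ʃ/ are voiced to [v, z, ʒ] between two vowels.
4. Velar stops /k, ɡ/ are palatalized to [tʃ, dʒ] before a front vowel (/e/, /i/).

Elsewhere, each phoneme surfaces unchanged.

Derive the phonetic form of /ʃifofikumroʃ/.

[ʃivovikũmroʃ]

/ʃ/ — word-initial; rule 3 does not apply here → [ʃ].
/i/ (between /ʃ/ and /f/) fails the environment for rule 2, so it stays [i].
/f/ (between /i/ and /o/): between two vowels, so rule 3 applies → [v].
/o/ (between /f/ and /f/) fails the environment for rule 2, so it stays [o].
/f/ meets the environment for rule 3 (between two vowels) → [v].
/i/ (between /f/ and /k/) fails the environment for rule 2, so it stays [i].
/k/ (between /i/ and /u/): rule 4 targets it, but not before a front vowel → unchanged [k].
/u/ — between /k/ and /m/, before a nasal consonant — surfaces as [ũ] (rule 2).
/m/ stays [m].
/r/ (between /m/ and /o/) is in the target of rule 1 but the environment (between two vowels) is not met → [r].
/o/ (between /r/ and /ʃ/) fails the environment for rule 2, so it stays [o].
/ʃ/ (word-final): rule 3 targets it, but not between two vowels → unchanged [ʃ].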